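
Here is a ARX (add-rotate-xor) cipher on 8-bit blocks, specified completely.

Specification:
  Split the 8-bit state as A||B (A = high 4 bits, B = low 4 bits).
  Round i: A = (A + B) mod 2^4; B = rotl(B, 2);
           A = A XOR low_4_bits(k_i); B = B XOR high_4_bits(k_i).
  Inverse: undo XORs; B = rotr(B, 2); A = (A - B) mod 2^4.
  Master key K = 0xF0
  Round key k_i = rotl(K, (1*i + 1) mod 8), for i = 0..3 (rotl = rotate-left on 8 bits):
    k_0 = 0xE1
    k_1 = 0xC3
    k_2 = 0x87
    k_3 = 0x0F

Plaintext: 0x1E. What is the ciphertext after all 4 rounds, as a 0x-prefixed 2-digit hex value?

0x3B

s_0 = plaintext = 0x1E
s_1 = Round(s_0, k_0) = 0xE5
s_2 = Round(s_1, k_1) = 0x09
s_3 = Round(s_2, k_2) = 0xEE
s_4 = Round(s_3, k_3) = 0x3B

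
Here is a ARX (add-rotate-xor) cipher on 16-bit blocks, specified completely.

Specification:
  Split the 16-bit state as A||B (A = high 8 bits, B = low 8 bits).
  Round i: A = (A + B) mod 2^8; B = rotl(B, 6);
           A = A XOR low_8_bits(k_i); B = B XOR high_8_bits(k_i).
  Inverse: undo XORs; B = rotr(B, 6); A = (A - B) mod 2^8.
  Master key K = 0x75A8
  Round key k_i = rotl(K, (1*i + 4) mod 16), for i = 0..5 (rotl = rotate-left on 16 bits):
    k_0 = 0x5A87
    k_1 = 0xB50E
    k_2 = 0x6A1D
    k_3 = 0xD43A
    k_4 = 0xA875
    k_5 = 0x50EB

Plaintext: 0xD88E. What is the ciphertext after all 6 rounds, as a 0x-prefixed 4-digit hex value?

s_0 = plaintext = 0xD88E
s_1 = Round(s_0, k_0) = 0xE1F9
s_2 = Round(s_1, k_1) = 0xD4CB
s_3 = Round(s_2, k_2) = 0x8298
s_4 = Round(s_3, k_3) = 0x20F2
s_5 = Round(s_4, k_4) = 0x6714
s_6 = Round(s_5, k_5) = 0x9055

0x9055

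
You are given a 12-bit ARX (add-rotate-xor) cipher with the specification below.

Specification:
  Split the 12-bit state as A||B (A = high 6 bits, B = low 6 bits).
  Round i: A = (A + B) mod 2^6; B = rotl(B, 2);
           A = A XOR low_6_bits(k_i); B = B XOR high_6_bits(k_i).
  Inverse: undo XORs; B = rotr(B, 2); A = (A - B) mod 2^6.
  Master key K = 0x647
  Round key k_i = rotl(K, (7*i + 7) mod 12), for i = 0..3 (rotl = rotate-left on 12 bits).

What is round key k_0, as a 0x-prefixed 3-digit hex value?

K = 0x647
k_0 = rotl(K, (7*0+7) mod 12) = rotl(K, 7) = 0x3B2

0x3B2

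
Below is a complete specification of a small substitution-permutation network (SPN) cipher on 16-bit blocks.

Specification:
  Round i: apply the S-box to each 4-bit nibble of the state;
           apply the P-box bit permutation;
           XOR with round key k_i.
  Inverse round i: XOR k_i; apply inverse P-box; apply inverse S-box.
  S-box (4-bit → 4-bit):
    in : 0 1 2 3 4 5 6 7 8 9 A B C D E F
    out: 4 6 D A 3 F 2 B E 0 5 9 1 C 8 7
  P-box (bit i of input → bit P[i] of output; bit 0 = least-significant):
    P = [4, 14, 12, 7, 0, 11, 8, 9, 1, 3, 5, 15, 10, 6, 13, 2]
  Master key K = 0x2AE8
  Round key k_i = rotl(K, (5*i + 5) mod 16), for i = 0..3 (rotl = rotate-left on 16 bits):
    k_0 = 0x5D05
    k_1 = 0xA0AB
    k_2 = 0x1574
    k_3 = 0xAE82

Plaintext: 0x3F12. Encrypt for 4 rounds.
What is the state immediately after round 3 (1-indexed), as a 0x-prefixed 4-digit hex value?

0xAB55

s_0 = plaintext = 0x3F12
s_1 = Round(s_0, k_0) = 0x44FB
s_2 = Round(s_1, k_1) = 0xAD70
s_3 = Round(s_2, k_2) = 0xAB55
s_4 = Round(s_3, k_3) = 0x5111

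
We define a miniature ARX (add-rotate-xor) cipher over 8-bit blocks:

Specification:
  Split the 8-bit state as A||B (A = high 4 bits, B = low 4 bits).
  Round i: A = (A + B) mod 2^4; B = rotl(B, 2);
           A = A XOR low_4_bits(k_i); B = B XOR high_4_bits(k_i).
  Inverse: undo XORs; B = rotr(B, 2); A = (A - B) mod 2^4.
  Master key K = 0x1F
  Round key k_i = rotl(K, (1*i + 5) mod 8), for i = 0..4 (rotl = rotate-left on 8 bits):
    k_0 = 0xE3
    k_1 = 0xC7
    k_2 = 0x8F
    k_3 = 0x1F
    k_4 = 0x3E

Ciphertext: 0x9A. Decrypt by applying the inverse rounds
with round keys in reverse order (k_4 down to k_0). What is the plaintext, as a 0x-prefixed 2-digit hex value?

0x92

s_0 = ciphertext = 0x9A
s_1 = InvRound(s_0, k_4) = 0x16
s_2 = InvRound(s_1, k_3) = 0x1D
s_3 = InvRound(s_2, k_2) = 0x95
s_4 = InvRound(s_3, k_1) = 0x86
s_5 = InvRound(s_4, k_0) = 0x92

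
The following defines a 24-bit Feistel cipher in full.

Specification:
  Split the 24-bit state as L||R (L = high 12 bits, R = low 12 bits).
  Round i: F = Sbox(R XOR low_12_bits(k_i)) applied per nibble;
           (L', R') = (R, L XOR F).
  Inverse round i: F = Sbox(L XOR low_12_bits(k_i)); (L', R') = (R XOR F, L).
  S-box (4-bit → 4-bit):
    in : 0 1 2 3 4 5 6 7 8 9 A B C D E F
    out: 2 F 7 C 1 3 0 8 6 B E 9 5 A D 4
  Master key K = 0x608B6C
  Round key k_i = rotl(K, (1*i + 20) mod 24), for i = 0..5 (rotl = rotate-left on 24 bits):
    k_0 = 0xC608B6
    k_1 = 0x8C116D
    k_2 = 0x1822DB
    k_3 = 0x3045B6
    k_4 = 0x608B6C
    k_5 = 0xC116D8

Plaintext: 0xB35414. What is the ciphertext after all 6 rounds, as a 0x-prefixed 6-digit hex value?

0x44B206

s_0 = plaintext = 0xB35414
s_1 = Round(s_0, k_0) = 0x414ED2
s_2 = Round(s_1, k_1) = 0xED2080
s_3 = Round(s_2, k_2) = 0x0809EB
s_4 = Round(s_3, k_3) = 0x9EB5BA
s_5 = Round(s_4, k_4) = 0x5BA44B
s_6 = Round(s_5, k_5) = 0x44B206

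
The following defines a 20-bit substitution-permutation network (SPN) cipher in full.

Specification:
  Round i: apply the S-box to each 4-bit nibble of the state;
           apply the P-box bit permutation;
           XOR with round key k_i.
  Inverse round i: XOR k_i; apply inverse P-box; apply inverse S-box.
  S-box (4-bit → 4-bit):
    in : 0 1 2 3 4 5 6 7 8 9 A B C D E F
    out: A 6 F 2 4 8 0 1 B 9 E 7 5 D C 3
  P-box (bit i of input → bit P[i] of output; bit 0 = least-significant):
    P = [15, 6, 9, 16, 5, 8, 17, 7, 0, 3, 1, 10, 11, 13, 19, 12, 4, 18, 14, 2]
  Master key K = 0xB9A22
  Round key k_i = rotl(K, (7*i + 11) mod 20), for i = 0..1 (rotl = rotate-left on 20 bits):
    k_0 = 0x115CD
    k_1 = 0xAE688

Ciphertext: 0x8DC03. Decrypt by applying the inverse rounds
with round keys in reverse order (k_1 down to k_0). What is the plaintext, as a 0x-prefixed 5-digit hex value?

0x398CD

s_0 = ciphertext = 0x8DC03
s_1 = InvRound(s_0, k_1) = 0x68BE4
s_2 = InvRound(s_1, k_0) = 0x398CD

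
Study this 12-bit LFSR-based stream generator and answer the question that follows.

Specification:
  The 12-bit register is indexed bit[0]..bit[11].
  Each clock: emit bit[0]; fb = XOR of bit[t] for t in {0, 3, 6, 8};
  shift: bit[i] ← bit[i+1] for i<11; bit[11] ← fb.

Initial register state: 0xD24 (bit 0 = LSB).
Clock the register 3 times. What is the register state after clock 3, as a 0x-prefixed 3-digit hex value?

reg_0 = 0xD24
clock 1: out=0, reg = 0xE92
clock 2: out=0, reg = 0x749
clock 3: out=1, reg = 0x3A4

0x3A4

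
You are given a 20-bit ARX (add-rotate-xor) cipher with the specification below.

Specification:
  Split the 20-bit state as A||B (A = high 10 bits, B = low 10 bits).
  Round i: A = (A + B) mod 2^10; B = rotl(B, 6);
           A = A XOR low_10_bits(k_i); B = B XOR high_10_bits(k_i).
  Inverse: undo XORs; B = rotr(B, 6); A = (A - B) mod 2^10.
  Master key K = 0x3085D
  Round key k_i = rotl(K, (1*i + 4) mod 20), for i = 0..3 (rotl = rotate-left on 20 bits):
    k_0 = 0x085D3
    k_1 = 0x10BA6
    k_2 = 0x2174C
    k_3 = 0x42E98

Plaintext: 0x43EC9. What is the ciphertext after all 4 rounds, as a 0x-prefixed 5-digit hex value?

s_0 = plaintext = 0x43EC9
s_1 = Round(s_0, k_0) = 0x82E4D
s_2 = Round(s_1, k_1) = 0xFFB26
s_3 = Round(s_2, k_2) = 0x1A137
s_4 = Round(s_3, k_3) = 0xC1CD8

0xC1CD8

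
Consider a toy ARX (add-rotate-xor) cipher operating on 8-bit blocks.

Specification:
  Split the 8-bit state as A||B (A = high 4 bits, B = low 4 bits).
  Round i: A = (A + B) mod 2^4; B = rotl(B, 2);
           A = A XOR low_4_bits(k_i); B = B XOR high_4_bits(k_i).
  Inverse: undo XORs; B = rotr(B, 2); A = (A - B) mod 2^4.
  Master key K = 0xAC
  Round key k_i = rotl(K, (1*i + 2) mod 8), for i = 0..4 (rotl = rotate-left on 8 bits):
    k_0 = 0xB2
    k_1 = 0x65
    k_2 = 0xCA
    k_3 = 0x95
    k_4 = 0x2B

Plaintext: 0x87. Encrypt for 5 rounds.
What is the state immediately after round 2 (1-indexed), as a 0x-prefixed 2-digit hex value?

s_0 = plaintext = 0x87
s_1 = Round(s_0, k_0) = 0xD6
s_2 = Round(s_1, k_1) = 0x6F
s_3 = Round(s_2, k_2) = 0xF3
s_4 = Round(s_3, k_3) = 0x75
s_5 = Round(s_4, k_4) = 0x77

0x6F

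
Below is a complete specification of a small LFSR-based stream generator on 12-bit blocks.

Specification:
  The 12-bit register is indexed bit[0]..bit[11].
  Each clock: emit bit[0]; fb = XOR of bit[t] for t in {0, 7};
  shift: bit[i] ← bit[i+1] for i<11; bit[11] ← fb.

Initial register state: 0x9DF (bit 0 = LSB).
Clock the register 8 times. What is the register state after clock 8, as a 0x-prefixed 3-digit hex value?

0x4C9

reg_0 = 0x9DF
clock 1: out=1, reg = 0x4EF
clock 2: out=1, reg = 0x277
clock 3: out=1, reg = 0x93B
clock 4: out=1, reg = 0xC9D
clock 5: out=1, reg = 0x64E
clock 6: out=0, reg = 0x327
clock 7: out=1, reg = 0x993
clock 8: out=1, reg = 0x4C9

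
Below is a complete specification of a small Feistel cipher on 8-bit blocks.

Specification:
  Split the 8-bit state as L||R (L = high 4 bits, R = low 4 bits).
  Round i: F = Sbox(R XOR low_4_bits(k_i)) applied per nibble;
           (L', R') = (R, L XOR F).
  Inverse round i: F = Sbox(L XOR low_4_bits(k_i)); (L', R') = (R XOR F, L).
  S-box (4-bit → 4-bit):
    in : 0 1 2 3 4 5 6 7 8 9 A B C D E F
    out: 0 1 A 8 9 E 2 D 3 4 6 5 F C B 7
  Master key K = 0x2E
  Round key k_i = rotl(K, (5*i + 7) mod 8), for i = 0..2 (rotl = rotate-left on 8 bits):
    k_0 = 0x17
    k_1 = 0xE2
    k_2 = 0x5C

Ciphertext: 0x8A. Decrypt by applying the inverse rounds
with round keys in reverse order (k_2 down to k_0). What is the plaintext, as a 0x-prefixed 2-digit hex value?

s_0 = ciphertext = 0x8A
s_1 = InvRound(s_0, k_2) = 0x38
s_2 = InvRound(s_1, k_1) = 0x93
s_3 = InvRound(s_2, k_0) = 0x89

0x89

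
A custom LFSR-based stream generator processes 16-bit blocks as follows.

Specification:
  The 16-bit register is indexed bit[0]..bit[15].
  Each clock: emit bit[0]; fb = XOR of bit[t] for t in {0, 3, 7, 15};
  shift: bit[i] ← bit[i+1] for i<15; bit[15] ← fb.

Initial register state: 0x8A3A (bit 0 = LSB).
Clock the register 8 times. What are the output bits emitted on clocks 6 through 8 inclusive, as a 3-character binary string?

reg_0 = 0x8A3A
clock 1: out=0, reg = 0x451D
clock 2: out=1, reg = 0x228E
clock 3: out=0, reg = 0x1147
clock 4: out=1, reg = 0x88A3
clock 5: out=1, reg = 0xC451
clock 6: out=1, reg = 0x6228
clock 7: out=0, reg = 0xB114
clock 8: out=0, reg = 0xD88A

100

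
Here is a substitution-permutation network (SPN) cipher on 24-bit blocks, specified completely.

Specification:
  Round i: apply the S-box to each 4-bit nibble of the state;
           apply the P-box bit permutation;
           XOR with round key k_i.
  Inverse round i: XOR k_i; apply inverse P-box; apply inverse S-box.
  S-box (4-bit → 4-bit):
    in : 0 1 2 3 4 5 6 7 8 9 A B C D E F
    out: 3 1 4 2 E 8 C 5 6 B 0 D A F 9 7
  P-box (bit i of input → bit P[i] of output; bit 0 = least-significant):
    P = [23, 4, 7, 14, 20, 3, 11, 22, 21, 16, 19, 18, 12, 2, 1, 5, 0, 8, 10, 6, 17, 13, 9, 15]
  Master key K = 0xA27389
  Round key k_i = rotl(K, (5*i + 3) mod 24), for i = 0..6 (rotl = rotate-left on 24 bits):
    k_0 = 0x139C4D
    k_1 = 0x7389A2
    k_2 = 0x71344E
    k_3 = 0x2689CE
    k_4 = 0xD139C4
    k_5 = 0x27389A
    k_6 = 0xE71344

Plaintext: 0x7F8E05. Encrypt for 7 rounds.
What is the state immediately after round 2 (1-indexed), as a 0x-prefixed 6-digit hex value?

s_0 = plaintext = 0x7F8E05
s_1 = Round(s_0, k_0) = 0x25DB42
s_2 = Round(s_1, k_1) = 0x1F934C
s_3 = Round(s_2, k_2) = 0x326973
s_4 = Round(s_3, k_3) = 0x13A5FC
s_5 = Round(s_4, k_4) = 0xC770DC
s_6 = Round(s_5, k_5) = 0x56C481
s_7 = Round(s_6, k_6) = 0x6A9F28

0x1F934C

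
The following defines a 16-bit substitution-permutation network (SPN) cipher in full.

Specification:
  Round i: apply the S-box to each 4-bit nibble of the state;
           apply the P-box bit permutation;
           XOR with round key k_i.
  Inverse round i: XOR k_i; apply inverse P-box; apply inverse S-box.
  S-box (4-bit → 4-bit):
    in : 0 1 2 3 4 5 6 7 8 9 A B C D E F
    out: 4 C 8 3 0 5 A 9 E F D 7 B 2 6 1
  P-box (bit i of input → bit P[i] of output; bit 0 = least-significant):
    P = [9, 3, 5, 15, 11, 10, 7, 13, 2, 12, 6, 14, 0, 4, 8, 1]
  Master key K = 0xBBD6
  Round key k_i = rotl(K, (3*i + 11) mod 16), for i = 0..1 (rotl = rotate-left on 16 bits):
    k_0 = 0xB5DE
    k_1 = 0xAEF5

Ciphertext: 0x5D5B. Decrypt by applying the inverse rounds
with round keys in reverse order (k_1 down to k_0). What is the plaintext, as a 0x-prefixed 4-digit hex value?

0xA5A2

s_0 = ciphertext = 0x5D5B
s_1 = InvRound(s_0, k_1) = 0x1C19
s_2 = InvRound(s_1, k_0) = 0xA5A2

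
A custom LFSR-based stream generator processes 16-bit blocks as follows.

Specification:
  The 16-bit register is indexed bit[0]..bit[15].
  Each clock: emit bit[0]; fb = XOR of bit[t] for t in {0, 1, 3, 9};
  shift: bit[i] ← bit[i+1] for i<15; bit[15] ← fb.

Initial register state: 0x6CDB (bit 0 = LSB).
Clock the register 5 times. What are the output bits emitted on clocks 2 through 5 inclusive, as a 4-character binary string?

1011

reg_0 = 0x6CDB
clock 1: out=1, reg = 0xB66D
clock 2: out=1, reg = 0xDB36
clock 3: out=0, reg = 0x6D9B
clock 4: out=1, reg = 0xB6CD
clock 5: out=1, reg = 0xDB66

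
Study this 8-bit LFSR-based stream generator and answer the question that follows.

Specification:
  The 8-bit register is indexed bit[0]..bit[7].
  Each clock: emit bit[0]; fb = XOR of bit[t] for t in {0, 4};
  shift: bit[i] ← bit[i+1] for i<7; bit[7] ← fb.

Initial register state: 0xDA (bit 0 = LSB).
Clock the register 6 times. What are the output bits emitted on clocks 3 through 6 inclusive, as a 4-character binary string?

0110

reg_0 = 0xDA
clock 1: out=0, reg = 0xED
clock 2: out=1, reg = 0xF6
clock 3: out=0, reg = 0xFB
clock 4: out=1, reg = 0x7D
clock 5: out=1, reg = 0x3E
clock 6: out=0, reg = 0x9F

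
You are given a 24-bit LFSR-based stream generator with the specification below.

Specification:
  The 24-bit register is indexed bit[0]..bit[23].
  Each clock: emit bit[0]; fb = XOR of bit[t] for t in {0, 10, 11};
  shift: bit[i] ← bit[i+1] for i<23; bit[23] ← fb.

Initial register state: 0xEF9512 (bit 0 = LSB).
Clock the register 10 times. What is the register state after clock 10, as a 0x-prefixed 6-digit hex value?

reg_0 = 0xEF9512
clock 1: out=0, reg = 0xF7CA89
clock 2: out=1, reg = 0x7BE544
clock 3: out=0, reg = 0xBDF2A2
clock 4: out=0, reg = 0x5EF951
clock 5: out=1, reg = 0x2F7CA8
clock 6: out=0, reg = 0x17BE54
clock 7: out=0, reg = 0x0BDF2A
clock 8: out=0, reg = 0x05EF95
clock 9: out=1, reg = 0x82F7CA
clock 10: out=0, reg = 0xC17BE5

0xC17BE5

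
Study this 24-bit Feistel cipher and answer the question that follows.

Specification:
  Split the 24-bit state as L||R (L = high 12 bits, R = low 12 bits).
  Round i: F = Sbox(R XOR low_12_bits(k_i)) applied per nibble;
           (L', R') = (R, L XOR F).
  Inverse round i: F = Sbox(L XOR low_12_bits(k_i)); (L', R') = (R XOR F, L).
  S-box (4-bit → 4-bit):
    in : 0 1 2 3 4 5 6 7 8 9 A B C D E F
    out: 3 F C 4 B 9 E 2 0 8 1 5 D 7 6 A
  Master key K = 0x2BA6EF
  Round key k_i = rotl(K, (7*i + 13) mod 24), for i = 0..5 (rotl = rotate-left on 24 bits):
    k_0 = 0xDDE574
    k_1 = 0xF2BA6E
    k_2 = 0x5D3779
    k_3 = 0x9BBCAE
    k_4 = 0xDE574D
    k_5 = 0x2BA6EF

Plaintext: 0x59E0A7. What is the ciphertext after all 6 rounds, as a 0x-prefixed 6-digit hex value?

s_0 = plaintext = 0x59E0A7
s_1 = Round(s_0, k_0) = 0x0A7CEA
s_2 = Round(s_1, k_1) = 0xCEAEAC
s_3 = Round(s_2, k_2) = 0xEAC493
s_4 = Round(s_3, k_3) = 0x493EEB
s_5 = Round(s_4, k_4) = 0xEEBC8D
s_6 = Round(s_5, k_5) = 0xC8DF07

0xC8DF07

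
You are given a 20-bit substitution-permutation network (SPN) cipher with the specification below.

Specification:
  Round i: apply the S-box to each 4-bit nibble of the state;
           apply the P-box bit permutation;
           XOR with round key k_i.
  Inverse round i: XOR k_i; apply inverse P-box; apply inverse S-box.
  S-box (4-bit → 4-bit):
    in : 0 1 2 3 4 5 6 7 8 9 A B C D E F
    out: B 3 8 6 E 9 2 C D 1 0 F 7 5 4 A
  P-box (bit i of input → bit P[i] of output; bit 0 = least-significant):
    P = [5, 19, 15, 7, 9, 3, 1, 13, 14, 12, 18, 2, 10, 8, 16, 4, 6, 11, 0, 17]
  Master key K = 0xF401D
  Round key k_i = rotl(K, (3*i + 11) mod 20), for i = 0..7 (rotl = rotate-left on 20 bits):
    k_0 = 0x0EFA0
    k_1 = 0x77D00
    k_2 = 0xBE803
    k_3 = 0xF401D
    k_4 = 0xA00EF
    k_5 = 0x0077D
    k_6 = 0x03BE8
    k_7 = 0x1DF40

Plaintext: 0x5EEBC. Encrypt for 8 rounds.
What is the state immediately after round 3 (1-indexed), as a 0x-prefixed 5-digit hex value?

s_0 = plaintext = 0x5EEBC
s_1 = Round(s_0, k_0) = 0xF4DCA
s_2 = Round(s_1, k_1) = 0x0361A
s_3 = Round(s_2, k_2) = 0x8F34B
s_4 = Round(s_3, k_3) = 0x1F1E6
s_5 = Round(s_4, k_4) = 0x259BD
s_6 = Round(s_5, k_5) = 0x2E147
s_7 = Round(s_6, k_6) = 0x3CB62
s_8 = Round(s_7, k_7) = 0x482CD

0x8F34B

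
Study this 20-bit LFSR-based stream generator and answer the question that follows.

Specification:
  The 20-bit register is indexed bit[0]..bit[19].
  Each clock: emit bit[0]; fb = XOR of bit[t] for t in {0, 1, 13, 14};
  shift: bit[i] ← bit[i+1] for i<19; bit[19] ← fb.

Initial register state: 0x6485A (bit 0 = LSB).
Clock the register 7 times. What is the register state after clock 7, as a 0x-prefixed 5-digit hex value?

0xB8C90

reg_0 = 0x6485A
clock 1: out=0, reg = 0x3242D
clock 2: out=1, reg = 0x19216
clock 3: out=0, reg = 0x8C90B
clock 4: out=1, reg = 0xC6485
clock 5: out=1, reg = 0xE3242
clock 6: out=0, reg = 0x71921
clock 7: out=1, reg = 0xB8C90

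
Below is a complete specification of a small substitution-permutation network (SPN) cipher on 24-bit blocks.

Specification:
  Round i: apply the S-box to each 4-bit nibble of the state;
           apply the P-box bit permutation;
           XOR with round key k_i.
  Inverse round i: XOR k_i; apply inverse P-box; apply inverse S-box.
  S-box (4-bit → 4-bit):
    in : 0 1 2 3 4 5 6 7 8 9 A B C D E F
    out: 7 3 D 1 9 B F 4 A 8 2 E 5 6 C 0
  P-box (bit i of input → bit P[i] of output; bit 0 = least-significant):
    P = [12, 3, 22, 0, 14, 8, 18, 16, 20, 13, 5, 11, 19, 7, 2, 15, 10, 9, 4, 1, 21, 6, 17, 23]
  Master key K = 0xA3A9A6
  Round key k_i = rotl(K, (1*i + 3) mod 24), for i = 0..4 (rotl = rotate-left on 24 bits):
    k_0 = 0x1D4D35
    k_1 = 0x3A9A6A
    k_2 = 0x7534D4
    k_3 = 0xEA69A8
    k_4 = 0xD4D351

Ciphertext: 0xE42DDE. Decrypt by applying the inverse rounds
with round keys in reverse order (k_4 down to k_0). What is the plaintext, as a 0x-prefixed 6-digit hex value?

s_0 = ciphertext = 0xE42DDE
s_1 = InvRound(s_0, k_4) = 0x35B535
s_2 = InvRound(s_1, k_3) = 0xEC6426
s_3 = InvRound(s_2, k_2) = 0x8E1C43
s_4 = InvRound(s_3, k_1) = 0x419C78
s_5 = InvRound(s_4, k_0) = 0xAF2306

0xAF2306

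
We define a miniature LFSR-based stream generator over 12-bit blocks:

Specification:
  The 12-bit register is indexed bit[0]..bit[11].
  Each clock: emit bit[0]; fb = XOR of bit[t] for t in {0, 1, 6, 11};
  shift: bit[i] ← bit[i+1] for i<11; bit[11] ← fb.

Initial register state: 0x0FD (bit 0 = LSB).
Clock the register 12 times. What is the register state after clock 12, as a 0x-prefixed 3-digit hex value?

0xF80

reg_0 = 0x0FD
clock 1: out=1, reg = 0x07E
clock 2: out=0, reg = 0x03F
clock 3: out=1, reg = 0x01F
clock 4: out=1, reg = 0x00F
clock 5: out=1, reg = 0x007
clock 6: out=1, reg = 0x003
clock 7: out=1, reg = 0x001
clock 8: out=1, reg = 0x800
clock 9: out=0, reg = 0xC00
clock 10: out=0, reg = 0xE00
clock 11: out=0, reg = 0xF00
clock 12: out=0, reg = 0xF80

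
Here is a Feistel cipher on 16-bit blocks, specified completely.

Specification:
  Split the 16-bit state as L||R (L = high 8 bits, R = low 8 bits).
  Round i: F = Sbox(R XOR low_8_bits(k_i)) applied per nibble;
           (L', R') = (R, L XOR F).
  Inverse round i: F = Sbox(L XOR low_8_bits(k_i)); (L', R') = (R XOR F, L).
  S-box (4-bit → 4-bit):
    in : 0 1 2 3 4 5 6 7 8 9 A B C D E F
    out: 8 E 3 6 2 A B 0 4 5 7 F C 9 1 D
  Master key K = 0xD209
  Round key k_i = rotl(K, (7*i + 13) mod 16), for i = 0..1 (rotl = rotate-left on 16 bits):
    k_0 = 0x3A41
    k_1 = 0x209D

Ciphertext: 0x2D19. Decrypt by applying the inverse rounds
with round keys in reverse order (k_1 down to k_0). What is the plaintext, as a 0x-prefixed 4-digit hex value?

s_0 = ciphertext = 0x2D19
s_1 = InvRound(s_0, k_1) = 0xE12D
s_2 = InvRound(s_1, k_0) = 0x55E1

0x55E1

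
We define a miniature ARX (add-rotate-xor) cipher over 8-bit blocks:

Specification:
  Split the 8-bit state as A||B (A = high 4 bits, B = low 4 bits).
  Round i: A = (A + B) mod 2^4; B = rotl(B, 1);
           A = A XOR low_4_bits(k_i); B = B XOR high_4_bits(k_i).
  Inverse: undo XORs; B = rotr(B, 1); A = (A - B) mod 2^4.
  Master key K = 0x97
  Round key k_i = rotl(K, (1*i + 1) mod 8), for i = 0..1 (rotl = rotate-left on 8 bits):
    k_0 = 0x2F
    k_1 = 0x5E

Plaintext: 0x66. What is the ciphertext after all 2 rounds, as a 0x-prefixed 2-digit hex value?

0xF8

s_0 = plaintext = 0x66
s_1 = Round(s_0, k_0) = 0x3E
s_2 = Round(s_1, k_1) = 0xF8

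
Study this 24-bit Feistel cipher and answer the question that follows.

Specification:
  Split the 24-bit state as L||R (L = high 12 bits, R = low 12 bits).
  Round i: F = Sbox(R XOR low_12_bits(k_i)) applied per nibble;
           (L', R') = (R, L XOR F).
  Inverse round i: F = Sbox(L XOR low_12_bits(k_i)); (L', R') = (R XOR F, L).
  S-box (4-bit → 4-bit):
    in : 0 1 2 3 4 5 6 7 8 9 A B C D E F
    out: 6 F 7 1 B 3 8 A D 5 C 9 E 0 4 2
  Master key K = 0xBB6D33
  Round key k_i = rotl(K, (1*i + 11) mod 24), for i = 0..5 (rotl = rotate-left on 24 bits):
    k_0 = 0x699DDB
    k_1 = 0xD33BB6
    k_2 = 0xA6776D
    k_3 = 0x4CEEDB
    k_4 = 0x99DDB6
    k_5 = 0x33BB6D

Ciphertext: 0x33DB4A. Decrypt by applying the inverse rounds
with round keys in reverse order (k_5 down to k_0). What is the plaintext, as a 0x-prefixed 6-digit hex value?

0x00EDFA

s_0 = ciphertext = 0x33DB4A
s_1 = InvRound(s_0, k_5) = 0x67C33D
s_2 = InvRound(s_1, k_4) = 0xAD167C
s_3 = InvRound(s_2, k_3) = 0xD10AD1
s_4 = InvRound(s_3, k_2) = 0x671D10
s_5 = InvRound(s_4, k_1) = 0xDFA671
s_6 = InvRound(s_5, k_0) = 0x00EDFA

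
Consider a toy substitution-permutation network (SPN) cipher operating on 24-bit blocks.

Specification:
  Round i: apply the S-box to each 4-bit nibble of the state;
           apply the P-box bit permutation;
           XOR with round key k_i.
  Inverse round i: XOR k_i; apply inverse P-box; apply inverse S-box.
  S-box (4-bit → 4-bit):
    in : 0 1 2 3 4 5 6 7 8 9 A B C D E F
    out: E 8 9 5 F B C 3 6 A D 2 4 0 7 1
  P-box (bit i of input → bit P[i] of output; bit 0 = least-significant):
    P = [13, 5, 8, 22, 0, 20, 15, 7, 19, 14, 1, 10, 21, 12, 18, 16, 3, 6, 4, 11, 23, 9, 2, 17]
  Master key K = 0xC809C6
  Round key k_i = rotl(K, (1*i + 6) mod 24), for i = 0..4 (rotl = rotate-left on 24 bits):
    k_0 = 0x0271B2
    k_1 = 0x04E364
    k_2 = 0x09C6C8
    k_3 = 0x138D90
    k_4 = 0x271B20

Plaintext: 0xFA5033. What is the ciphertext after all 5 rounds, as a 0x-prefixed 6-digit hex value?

s_0 = plaintext = 0xFA5033
s_1 = Round(s_0, k_0) = 0xA38CA9
s_2 = Round(s_1, k_1) = 0xC273DB
s_3 = Round(s_2, k_2) = 0x21DEE6
s_4 = Round(s_3, k_3) = 0xC94493
s_5 = Round(s_4, k_4) = 0x1A66E6

0x1A66E6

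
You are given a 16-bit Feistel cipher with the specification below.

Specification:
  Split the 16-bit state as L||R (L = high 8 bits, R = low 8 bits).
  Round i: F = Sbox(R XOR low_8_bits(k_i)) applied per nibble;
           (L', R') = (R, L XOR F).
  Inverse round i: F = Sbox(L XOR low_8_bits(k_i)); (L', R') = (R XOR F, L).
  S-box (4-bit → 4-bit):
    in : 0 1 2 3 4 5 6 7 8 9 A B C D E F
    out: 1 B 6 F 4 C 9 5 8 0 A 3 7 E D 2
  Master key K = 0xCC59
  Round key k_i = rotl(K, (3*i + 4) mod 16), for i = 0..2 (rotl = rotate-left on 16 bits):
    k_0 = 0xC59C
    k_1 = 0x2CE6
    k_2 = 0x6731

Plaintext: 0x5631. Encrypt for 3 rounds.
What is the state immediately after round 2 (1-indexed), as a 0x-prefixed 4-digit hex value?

0xF88C

s_0 = plaintext = 0x5631
s_1 = Round(s_0, k_0) = 0x31F8
s_2 = Round(s_1, k_1) = 0xF88C
s_3 = Round(s_2, k_2) = 0x8CC6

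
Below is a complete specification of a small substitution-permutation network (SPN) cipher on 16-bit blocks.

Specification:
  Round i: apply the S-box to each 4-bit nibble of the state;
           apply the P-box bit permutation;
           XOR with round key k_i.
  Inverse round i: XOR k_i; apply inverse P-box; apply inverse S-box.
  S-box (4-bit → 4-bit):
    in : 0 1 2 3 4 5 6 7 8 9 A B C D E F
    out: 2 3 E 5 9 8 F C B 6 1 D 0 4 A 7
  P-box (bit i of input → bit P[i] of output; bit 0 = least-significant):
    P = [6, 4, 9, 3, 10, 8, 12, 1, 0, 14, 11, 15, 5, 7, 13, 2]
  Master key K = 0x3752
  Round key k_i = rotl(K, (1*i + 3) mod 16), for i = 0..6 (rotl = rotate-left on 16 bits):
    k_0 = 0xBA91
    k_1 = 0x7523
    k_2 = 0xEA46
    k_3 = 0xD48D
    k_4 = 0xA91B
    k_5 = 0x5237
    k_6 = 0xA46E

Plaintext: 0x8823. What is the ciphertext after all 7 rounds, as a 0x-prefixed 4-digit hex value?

s_0 = plaintext = 0x8823
s_1 = Round(s_0, k_0) = 0x6976
s_2 = Round(s_1, k_1) = 0x0FDD
s_3 = Round(s_2, k_2) = 0xB0C7
s_4 = Round(s_3, k_3) = 0xB6A1
s_5 = Round(s_4, k_4) = 0x456E
s_6 = Round(s_5, k_5) = 0xC709
s_7 = Round(s_6, k_6) = 0x2F7E

0x2F7E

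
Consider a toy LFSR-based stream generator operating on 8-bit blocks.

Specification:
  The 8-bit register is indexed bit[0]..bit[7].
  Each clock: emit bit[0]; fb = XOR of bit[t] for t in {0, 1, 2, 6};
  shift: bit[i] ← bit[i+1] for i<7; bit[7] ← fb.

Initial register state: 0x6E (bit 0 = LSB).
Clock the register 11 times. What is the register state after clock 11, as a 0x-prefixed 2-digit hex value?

reg_0 = 0x6E
clock 1: out=0, reg = 0xB7
clock 2: out=1, reg = 0xDB
clock 3: out=1, reg = 0xED
clock 4: out=1, reg = 0xF6
clock 5: out=0, reg = 0xFB
clock 6: out=1, reg = 0xFD
clock 7: out=1, reg = 0xFE
clock 8: out=0, reg = 0xFF
clock 9: out=1, reg = 0x7F
clock 10: out=1, reg = 0x3F
clock 11: out=1, reg = 0x9F

0x9F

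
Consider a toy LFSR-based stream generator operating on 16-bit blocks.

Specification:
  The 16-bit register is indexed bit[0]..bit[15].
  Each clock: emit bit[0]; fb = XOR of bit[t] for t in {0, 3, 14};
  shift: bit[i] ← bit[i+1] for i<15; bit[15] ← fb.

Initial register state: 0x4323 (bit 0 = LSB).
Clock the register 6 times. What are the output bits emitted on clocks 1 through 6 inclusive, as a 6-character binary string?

reg_0 = 0x4323
clock 1: out=1, reg = 0x2191
clock 2: out=1, reg = 0x90C8
clock 3: out=0, reg = 0xC864
clock 4: out=0, reg = 0xE432
clock 5: out=0, reg = 0xF219
clock 6: out=1, reg = 0xF90C

110001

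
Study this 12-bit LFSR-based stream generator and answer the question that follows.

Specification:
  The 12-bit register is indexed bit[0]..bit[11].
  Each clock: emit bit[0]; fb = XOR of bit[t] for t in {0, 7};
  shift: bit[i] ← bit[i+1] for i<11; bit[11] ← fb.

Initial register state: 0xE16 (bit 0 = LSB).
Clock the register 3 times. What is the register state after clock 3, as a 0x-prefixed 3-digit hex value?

reg_0 = 0xE16
clock 1: out=0, reg = 0x70B
clock 2: out=1, reg = 0xB85
clock 3: out=1, reg = 0x5C2

0x5C2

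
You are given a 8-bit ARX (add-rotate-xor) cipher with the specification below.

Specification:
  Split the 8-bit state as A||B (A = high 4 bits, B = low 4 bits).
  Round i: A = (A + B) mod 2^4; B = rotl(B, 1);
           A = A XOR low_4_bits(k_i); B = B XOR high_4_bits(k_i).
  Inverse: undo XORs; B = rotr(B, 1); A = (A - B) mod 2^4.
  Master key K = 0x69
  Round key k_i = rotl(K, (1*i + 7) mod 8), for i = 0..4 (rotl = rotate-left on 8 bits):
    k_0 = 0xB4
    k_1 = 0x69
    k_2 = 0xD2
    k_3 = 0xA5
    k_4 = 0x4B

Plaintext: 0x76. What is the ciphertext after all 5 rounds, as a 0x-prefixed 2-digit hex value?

0x62

s_0 = plaintext = 0x76
s_1 = Round(s_0, k_0) = 0x97
s_2 = Round(s_1, k_1) = 0x98
s_3 = Round(s_2, k_2) = 0x3C
s_4 = Round(s_3, k_3) = 0xA3
s_5 = Round(s_4, k_4) = 0x62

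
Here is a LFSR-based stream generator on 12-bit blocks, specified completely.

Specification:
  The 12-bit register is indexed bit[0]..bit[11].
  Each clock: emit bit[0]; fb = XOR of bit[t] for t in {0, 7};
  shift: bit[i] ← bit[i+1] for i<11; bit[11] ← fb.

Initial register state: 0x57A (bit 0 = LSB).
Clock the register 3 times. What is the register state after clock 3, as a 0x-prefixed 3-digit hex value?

reg_0 = 0x57A
clock 1: out=0, reg = 0x2BD
clock 2: out=1, reg = 0x15E
clock 3: out=0, reg = 0x0AF

0x0AF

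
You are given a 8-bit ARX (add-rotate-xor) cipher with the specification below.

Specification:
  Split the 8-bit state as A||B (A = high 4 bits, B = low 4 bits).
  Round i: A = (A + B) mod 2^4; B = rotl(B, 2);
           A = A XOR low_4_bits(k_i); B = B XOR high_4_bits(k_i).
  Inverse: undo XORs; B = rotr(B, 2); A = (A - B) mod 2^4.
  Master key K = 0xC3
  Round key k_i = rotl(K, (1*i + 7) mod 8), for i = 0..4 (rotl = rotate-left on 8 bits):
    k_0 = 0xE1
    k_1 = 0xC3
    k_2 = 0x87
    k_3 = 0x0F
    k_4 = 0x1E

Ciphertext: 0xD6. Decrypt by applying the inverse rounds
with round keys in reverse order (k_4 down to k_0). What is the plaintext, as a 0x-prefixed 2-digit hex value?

0x08

s_0 = ciphertext = 0xD6
s_1 = InvRound(s_0, k_4) = 0x6D
s_2 = InvRound(s_1, k_3) = 0x27
s_3 = InvRound(s_2, k_2) = 0x6F
s_4 = InvRound(s_3, k_1) = 0x9C
s_5 = InvRound(s_4, k_0) = 0x08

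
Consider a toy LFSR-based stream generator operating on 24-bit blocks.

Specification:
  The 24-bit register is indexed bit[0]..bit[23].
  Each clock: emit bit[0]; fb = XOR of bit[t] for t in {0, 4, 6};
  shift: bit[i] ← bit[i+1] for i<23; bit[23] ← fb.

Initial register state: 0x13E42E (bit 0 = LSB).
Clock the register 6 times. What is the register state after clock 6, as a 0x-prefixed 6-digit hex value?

0xF04F90

reg_0 = 0x13E42E
clock 1: out=0, reg = 0x09F217
clock 2: out=1, reg = 0x04F90B
clock 3: out=1, reg = 0x827C85
clock 4: out=1, reg = 0xC13E42
clock 5: out=0, reg = 0xE09F21
clock 6: out=1, reg = 0xF04F90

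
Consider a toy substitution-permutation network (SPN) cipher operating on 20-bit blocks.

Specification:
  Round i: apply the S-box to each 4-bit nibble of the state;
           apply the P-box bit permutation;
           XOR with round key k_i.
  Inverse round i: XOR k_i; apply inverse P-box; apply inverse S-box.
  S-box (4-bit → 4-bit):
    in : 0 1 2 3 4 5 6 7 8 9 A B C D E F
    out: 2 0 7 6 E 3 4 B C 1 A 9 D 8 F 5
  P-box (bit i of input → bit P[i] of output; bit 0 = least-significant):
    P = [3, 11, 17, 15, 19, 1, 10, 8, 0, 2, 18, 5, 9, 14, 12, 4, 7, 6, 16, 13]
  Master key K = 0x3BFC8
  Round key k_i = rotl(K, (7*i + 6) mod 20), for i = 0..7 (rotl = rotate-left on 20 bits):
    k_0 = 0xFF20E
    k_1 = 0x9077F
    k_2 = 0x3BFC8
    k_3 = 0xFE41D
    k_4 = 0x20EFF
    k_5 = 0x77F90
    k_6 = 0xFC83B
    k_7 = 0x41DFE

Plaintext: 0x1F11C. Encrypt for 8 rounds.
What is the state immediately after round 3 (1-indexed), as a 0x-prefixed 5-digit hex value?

0xBCE67

s_0 = plaintext = 0x1F11C
s_1 = Round(s_0, k_0) = 0xD6006
s_2 = Round(s_1, k_1) = 0xB3779
s_3 = Round(s_2, k_2) = 0xBCE67
s_4 = Round(s_3, k_3) = 0xB5AA0
s_5 = Round(s_4, k_4) = 0x26559
s_6 = Round(s_5, k_5) = 0xE6F5F
s_7 = Round(s_6, k_6) = 0x0F8F0
s_8 = Round(s_7, k_7) = 0x8039E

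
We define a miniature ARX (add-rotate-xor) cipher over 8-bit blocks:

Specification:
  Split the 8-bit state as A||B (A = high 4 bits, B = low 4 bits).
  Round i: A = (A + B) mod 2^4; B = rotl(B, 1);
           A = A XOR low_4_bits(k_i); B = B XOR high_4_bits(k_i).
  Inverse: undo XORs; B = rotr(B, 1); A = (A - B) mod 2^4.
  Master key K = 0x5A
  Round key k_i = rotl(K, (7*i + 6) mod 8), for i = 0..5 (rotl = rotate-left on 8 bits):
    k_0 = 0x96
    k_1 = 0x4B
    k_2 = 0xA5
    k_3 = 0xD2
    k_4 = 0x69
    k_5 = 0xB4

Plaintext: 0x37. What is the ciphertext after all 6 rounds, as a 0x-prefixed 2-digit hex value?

s_0 = plaintext = 0x37
s_1 = Round(s_0, k_0) = 0xC7
s_2 = Round(s_1, k_1) = 0x8A
s_3 = Round(s_2, k_2) = 0x7F
s_4 = Round(s_3, k_3) = 0x42
s_5 = Round(s_4, k_4) = 0xF2
s_6 = Round(s_5, k_5) = 0x5F

0x5F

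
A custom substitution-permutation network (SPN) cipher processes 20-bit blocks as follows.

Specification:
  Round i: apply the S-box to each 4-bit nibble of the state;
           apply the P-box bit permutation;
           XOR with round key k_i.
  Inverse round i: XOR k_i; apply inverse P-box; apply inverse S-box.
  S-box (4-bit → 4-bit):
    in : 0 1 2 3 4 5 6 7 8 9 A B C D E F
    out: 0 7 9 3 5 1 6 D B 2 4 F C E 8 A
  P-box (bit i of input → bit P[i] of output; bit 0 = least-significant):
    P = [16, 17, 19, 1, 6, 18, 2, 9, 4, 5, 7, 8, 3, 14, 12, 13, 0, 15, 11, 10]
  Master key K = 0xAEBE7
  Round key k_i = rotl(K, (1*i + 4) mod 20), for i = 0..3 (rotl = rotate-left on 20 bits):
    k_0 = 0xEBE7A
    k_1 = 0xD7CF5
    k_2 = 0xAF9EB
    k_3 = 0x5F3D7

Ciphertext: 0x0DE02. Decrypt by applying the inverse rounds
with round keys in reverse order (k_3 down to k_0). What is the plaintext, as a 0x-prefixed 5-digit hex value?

s_0 = ciphertext = 0x0DE02
s_1 = InvRound(s_0, k_3) = 0x7E715
s_2 = InvRound(s_1, k_2) = 0xC41B7
s_3 = InvRound(s_2, k_1) = 0xCCE52
s_4 = InvRound(s_3, k_0) = 0x0B909

0x0B909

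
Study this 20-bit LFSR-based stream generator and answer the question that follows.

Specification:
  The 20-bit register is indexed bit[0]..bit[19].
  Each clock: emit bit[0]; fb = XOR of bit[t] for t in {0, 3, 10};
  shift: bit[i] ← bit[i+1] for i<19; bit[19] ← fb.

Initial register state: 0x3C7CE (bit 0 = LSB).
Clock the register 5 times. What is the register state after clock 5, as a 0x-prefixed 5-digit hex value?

reg_0 = 0x3C7CE
clock 1: out=0, reg = 0x1E3E7
clock 2: out=1, reg = 0x8F1F3
clock 3: out=1, reg = 0xC78F9
clock 4: out=1, reg = 0x63C7C
clock 5: out=0, reg = 0x31E3E

0x31E3E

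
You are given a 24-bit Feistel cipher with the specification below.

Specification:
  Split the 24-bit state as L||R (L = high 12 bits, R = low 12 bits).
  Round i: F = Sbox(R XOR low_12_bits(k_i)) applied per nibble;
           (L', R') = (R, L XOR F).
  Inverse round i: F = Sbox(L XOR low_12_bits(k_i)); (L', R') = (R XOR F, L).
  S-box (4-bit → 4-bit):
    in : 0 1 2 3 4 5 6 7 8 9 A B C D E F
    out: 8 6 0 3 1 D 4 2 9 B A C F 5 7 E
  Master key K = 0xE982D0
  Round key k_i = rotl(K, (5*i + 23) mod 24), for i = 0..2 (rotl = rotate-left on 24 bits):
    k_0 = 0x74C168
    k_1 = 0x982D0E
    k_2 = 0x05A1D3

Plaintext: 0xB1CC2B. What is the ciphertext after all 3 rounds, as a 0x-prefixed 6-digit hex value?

0xFAD928

s_0 = plaintext = 0xB1CC2B
s_1 = Round(s_0, k_0) = 0xC2BE0F
s_2 = Round(s_1, k_1) = 0xE0FFAD
s_3 = Round(s_2, k_2) = 0xFAD928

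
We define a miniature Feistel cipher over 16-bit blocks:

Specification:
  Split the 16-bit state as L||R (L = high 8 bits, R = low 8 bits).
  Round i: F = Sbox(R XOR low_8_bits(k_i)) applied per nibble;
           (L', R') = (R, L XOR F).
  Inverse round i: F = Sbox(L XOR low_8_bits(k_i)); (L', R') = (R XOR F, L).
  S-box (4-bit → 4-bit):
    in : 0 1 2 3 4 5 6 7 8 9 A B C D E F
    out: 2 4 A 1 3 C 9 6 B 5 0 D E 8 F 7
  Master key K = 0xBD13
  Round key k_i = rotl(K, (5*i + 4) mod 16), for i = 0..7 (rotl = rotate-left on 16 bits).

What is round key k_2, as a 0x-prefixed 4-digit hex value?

0xEF44

K = 0xBD13
k_0 = rotl(K, (5*0+4) mod 16) = rotl(K, 4) = 0xD13B
k_1 = rotl(K, (5*1+4) mod 16) = rotl(K, 9) = 0x277A
k_2 = rotl(K, (5*2+4) mod 16) = rotl(K, 14) = 0xEF44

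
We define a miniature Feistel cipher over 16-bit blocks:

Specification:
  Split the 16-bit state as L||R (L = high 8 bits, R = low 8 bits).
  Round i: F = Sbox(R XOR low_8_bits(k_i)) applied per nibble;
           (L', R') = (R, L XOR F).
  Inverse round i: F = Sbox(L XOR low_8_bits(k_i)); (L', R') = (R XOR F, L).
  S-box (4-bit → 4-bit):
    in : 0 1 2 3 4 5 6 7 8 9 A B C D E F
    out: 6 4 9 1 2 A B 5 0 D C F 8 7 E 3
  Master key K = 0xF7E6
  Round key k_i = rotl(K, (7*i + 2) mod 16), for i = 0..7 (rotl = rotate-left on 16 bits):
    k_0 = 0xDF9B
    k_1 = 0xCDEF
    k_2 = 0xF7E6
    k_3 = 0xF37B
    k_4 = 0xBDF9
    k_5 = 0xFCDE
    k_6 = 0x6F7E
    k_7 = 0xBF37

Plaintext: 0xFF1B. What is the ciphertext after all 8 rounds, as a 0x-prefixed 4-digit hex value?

0xE795

s_0 = plaintext = 0xFF1B
s_1 = Round(s_0, k_0) = 0x1BF9
s_2 = Round(s_1, k_1) = 0xF950
s_3 = Round(s_2, k_2) = 0x5002
s_4 = Round(s_3, k_3) = 0x020D
s_5 = Round(s_4, k_4) = 0x0D30
s_6 = Round(s_5, k_5) = 0x30E3
s_7 = Round(s_6, k_6) = 0xE3E7
s_8 = Round(s_7, k_7) = 0xE795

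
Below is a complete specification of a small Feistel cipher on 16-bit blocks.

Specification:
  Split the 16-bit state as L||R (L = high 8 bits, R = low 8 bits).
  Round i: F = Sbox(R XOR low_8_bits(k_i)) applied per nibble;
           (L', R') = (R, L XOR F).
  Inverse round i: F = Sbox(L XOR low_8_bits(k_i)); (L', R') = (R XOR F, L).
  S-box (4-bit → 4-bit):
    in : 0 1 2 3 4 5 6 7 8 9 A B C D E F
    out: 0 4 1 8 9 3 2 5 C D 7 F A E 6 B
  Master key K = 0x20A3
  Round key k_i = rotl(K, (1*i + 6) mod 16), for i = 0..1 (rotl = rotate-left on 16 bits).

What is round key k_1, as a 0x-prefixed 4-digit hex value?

K = 0x20A3
k_0 = rotl(K, (1*0+6) mod 16) = rotl(K, 6) = 0x28C8
k_1 = rotl(K, (1*1+6) mod 16) = rotl(K, 7) = 0x5190

0x5190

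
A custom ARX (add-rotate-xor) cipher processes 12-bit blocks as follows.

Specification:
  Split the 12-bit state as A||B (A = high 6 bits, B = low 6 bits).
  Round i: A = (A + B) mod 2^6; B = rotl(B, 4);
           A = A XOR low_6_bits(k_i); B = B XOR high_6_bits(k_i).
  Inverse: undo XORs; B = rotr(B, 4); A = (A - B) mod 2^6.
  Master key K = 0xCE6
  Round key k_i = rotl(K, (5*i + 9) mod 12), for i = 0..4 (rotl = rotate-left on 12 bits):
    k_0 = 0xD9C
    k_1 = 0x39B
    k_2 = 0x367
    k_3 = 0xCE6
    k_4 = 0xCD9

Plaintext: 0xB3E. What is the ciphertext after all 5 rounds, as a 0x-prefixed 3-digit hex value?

0xA23

s_0 = plaintext = 0xB3E
s_1 = Round(s_0, k_0) = 0xD99
s_2 = Round(s_1, k_1) = 0x518
s_3 = Round(s_2, k_2) = 0x2CB
s_4 = Round(s_3, k_3) = 0xC01
s_5 = Round(s_4, k_4) = 0xA23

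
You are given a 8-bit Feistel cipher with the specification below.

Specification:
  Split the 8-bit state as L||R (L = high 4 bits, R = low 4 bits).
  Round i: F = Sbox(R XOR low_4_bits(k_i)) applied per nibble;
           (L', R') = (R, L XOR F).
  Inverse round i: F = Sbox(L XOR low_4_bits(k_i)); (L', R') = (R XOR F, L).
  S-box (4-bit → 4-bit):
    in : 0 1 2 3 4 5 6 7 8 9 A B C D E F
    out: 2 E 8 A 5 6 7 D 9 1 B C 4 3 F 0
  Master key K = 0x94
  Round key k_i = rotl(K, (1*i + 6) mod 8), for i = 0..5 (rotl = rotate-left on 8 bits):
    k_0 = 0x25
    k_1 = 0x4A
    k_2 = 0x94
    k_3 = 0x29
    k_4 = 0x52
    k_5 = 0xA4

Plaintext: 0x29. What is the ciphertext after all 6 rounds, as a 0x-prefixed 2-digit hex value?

s_0 = plaintext = 0x29
s_1 = Round(s_0, k_0) = 0x96
s_2 = Round(s_1, k_1) = 0x6D
s_3 = Round(s_2, k_2) = 0xD7
s_4 = Round(s_3, k_3) = 0x72
s_5 = Round(s_4, k_4) = 0x25
s_6 = Round(s_5, k_5) = 0x5C

0x5C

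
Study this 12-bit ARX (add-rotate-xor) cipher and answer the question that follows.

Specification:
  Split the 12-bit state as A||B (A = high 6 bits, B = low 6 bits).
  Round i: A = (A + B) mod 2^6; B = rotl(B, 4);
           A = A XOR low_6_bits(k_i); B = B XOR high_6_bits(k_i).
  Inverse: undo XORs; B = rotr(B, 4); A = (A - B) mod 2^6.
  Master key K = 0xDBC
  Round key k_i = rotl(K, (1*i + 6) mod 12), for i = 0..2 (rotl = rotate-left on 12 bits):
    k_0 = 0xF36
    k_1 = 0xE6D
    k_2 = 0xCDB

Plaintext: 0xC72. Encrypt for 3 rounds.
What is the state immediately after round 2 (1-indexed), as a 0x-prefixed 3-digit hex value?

0x23D

s_0 = plaintext = 0xC72
s_1 = Round(s_0, k_0) = 0x550
s_2 = Round(s_1, k_1) = 0x23D
s_3 = Round(s_2, k_2) = 0x7AC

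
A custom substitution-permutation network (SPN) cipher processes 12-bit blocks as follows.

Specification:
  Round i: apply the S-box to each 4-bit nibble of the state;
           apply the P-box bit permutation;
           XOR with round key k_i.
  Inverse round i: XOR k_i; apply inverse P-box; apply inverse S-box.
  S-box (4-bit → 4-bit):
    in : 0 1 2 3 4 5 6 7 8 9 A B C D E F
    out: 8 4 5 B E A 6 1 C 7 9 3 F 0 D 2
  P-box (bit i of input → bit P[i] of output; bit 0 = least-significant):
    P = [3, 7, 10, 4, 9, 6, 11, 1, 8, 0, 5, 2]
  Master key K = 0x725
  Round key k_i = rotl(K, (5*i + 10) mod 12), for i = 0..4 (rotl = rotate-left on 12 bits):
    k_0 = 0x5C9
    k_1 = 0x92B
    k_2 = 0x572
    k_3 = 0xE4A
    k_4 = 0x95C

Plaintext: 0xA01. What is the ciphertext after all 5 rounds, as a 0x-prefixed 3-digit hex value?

s_0 = plaintext = 0xA01
s_1 = Round(s_0, k_0) = 0x0CF
s_2 = Round(s_1, k_1) = 0x3ED
s_3 = Round(s_2, k_2) = 0xE75
s_4 = Round(s_3, k_3) = 0xDFE
s_5 = Round(s_4, k_4) = 0xD04

0xD04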